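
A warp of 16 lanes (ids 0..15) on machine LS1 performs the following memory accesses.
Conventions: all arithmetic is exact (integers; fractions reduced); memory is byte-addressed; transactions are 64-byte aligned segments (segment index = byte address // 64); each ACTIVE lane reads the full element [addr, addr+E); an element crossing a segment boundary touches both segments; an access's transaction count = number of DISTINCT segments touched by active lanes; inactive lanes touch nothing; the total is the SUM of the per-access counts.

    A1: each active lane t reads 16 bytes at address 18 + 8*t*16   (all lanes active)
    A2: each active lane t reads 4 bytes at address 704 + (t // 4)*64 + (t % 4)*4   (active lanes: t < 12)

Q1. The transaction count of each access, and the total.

A1: 16 transactions
A2: 3 transactions

Answer: 16,3; total 19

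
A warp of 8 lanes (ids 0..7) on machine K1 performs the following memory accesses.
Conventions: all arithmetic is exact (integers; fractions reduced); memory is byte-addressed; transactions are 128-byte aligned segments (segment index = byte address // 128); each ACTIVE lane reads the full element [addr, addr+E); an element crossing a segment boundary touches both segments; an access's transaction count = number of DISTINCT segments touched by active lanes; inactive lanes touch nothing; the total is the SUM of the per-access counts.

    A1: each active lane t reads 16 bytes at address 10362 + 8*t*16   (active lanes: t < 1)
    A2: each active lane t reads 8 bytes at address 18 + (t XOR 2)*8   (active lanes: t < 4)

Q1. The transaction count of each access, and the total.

A1: 2 transactions
A2: 1 transaction

Answer: 2,1; total 3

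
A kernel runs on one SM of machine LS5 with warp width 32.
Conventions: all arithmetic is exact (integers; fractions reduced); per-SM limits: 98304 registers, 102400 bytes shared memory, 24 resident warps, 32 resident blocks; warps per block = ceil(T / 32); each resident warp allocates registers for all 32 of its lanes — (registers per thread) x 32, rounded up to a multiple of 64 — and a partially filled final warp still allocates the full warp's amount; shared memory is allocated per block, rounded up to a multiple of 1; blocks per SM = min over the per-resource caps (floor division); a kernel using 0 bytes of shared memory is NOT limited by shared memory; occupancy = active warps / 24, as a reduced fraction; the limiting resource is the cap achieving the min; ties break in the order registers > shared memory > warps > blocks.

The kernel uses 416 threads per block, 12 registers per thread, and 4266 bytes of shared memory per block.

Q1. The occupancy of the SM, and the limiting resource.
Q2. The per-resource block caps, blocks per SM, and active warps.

Answer: occupancy 13/24, limited by warps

registers: 19 blocks
shared memory: 24 blocks
warps: 1 block
blocks: 32 blocks

Answer: 1 block, 13 active warps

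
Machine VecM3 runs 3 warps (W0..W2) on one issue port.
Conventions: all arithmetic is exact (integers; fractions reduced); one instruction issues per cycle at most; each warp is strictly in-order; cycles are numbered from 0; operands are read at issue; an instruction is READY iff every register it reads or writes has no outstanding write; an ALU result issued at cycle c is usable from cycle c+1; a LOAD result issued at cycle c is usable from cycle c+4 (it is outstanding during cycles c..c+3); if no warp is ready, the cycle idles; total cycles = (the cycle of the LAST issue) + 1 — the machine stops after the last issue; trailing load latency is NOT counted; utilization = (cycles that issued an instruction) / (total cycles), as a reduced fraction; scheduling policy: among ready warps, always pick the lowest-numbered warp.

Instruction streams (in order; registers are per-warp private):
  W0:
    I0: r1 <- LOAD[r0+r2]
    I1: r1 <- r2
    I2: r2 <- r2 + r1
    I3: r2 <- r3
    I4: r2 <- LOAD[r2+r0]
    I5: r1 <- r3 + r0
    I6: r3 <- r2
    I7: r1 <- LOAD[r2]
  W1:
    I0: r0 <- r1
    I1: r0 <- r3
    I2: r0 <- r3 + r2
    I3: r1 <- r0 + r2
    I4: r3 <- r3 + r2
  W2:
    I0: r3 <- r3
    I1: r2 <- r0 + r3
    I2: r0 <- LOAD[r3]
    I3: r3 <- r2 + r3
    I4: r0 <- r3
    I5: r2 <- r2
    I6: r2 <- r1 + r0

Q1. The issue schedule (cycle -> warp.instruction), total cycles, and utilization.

cycle 0: W0.I0
cycle 1: W1.I0
cycle 2: W1.I1
cycle 3: W1.I2
cycle 4: W0.I1
cycle 5: W0.I2
cycle 6: W0.I3
cycle 7: W0.I4
cycle 8: W0.I5
cycle 9: W1.I3
cycle 10: W1.I4
cycle 11: W0.I6
cycle 12: W0.I7
cycle 13: W2.I0
cycle 14: W2.I1
cycle 15: W2.I2
cycle 16: W2.I3
cycle 17: idle
cycle 18: idle
cycle 19: W2.I4
cycle 20: W2.I5
cycle 21: W2.I6

Answer: 22 cycles, utilization 10/11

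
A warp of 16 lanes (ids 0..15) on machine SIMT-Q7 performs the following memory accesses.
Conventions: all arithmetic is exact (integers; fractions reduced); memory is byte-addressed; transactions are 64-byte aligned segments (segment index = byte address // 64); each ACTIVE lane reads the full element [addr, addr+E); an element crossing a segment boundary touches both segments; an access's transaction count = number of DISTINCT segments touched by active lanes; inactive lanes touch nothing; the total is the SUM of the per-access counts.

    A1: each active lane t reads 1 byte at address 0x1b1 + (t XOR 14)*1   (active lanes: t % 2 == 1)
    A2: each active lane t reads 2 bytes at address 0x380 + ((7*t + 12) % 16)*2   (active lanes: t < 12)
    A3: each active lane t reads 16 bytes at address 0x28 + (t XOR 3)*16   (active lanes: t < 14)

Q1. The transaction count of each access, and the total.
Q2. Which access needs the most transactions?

A1: 2 transactions
A2: 1 transaction
A3: 5 transactions

Answer: 2,1,5; total 8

Answer: A3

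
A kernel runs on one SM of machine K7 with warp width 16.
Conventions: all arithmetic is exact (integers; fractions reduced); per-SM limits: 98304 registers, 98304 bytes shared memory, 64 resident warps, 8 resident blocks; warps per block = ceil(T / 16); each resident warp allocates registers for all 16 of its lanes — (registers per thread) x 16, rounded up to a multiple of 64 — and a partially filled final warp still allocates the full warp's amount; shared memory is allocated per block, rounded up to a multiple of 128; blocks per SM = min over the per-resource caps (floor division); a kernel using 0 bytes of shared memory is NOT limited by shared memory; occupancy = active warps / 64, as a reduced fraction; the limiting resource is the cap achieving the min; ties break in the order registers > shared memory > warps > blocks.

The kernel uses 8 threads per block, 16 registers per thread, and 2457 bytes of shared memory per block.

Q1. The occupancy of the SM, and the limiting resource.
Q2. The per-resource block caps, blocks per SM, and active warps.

Answer: occupancy 1/8, limited by blocks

registers: 384 blocks
shared memory: 38 blocks
warps: 64 blocks
blocks: 8 blocks

Answer: 8 blocks, 8 active warps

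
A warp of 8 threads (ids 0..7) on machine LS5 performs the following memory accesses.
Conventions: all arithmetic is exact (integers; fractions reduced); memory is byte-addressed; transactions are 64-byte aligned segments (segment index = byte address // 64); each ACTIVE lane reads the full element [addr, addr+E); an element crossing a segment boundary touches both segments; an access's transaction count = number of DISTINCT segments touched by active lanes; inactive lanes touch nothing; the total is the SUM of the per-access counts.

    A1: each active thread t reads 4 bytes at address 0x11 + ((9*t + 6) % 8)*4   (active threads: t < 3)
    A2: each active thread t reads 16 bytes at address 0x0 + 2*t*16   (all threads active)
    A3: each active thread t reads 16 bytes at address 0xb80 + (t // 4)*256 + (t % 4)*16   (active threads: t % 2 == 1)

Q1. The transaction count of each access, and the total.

A1: 1 transaction
A2: 4 transactions
A3: 2 transactions

Answer: 1,4,2; total 7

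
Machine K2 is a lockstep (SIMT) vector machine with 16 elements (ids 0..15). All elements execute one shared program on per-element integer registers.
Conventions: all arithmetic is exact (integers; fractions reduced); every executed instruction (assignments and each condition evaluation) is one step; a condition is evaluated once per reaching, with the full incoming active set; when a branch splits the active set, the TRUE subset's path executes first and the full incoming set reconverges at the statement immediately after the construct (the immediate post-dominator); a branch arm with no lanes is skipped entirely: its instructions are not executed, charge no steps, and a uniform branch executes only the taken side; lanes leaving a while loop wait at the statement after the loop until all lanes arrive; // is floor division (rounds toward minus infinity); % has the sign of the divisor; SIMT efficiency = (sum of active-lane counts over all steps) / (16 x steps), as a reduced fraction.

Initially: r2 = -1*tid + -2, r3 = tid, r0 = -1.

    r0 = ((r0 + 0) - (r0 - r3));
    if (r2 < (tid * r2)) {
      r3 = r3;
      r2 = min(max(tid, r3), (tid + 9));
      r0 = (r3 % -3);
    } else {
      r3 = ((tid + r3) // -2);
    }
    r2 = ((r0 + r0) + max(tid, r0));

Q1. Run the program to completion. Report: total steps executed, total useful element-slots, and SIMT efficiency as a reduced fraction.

Answer: 7 steps, 66 useful, 33/56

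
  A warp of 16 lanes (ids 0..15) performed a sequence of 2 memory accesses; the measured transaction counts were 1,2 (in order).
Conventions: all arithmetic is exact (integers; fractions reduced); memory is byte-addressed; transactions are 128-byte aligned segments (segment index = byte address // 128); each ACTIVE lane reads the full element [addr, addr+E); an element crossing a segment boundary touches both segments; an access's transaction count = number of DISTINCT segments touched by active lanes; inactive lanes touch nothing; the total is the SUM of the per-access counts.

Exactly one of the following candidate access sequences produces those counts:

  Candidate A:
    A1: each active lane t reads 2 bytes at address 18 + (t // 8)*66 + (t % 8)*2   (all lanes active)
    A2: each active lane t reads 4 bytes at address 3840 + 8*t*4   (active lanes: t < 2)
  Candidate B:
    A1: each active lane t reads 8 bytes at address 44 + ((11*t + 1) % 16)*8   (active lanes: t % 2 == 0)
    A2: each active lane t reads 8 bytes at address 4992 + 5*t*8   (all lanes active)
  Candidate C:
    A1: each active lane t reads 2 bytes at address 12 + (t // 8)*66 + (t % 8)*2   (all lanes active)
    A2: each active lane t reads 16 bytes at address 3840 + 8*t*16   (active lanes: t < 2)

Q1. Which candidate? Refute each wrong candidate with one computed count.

A: A2 gives 1 transaction, not 2
B: A1 gives 2 transactions, not 1
C: all counts match (1,2)

Answer: C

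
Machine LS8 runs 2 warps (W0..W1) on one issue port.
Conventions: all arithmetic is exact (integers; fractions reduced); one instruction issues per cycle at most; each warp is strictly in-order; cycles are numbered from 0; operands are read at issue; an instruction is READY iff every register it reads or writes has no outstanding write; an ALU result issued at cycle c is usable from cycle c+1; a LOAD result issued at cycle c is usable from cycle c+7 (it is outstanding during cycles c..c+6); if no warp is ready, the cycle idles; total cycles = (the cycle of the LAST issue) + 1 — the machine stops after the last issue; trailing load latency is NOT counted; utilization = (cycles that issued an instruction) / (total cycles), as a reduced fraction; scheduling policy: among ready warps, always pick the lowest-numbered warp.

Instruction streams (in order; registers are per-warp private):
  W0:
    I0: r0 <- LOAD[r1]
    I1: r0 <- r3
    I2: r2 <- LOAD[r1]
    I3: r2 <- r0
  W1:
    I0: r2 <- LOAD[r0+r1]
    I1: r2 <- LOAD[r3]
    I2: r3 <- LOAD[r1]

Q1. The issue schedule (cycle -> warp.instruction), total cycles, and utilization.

cycle 0: W0.I0
cycle 1: W1.I0
cycle 2: idle
cycle 3: idle
cycle 4: idle
cycle 5: idle
cycle 6: idle
cycle 7: W0.I1
cycle 8: W0.I2
cycle 9: W1.I1
cycle 10: W1.I2
cycle 11: idle
cycle 12: idle
cycle 13: idle
cycle 14: idle
cycle 15: W0.I3

Answer: 16 cycles, utilization 7/16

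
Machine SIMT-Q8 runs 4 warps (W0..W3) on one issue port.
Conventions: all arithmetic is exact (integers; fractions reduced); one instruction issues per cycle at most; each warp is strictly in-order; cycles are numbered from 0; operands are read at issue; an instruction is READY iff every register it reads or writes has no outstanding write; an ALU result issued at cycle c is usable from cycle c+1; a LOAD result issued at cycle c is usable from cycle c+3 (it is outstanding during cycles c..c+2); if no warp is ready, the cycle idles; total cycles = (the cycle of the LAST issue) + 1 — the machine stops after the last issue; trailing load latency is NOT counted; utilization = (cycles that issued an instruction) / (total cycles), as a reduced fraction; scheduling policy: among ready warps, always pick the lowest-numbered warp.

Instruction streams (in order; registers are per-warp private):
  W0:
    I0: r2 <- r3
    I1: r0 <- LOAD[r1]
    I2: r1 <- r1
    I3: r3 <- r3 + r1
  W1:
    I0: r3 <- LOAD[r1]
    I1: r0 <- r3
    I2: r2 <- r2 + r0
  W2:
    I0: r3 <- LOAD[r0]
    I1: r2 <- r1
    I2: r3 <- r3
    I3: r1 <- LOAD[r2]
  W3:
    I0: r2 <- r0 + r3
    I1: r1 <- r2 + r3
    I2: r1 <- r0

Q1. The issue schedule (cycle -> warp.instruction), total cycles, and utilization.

cycle 0: W0.I0
cycle 1: W0.I1
cycle 2: W0.I2
cycle 3: W0.I3
cycle 4: W1.I0
cycle 5: W2.I0
cycle 6: W2.I1
cycle 7: W1.I1
cycle 8: W1.I2
cycle 9: W2.I2
cycle 10: W2.I3
cycle 11: W3.I0
cycle 12: W3.I1
cycle 13: W3.I2

Answer: 14 cycles, utilization 1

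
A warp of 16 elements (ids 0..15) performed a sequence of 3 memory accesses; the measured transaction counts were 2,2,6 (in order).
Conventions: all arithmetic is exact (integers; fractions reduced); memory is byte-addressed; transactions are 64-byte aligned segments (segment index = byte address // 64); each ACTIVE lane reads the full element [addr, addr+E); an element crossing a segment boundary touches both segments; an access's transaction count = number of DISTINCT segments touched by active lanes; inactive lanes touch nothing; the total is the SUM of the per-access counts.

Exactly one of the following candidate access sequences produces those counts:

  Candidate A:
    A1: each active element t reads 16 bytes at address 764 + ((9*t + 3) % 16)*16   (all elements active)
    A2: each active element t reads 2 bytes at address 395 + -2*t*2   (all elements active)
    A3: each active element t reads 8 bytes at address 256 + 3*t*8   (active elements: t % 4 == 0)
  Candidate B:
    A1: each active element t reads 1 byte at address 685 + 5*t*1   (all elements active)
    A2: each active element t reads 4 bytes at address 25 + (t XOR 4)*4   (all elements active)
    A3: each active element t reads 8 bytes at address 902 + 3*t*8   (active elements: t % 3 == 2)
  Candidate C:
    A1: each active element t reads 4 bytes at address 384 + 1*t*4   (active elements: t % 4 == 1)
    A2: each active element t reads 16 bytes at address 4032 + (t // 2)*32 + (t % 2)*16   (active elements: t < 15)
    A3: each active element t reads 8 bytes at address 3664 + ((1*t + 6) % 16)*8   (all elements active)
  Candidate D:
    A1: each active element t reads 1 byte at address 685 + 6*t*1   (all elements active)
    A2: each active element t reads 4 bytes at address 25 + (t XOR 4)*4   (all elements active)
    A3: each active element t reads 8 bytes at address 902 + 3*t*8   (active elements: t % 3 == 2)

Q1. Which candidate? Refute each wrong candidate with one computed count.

A: A1 gives 5 transactions, not 2
C: A1 gives 1 transaction, not 2
D: A1 gives 3 transactions, not 2
B: all counts match (2,2,6)

Answer: B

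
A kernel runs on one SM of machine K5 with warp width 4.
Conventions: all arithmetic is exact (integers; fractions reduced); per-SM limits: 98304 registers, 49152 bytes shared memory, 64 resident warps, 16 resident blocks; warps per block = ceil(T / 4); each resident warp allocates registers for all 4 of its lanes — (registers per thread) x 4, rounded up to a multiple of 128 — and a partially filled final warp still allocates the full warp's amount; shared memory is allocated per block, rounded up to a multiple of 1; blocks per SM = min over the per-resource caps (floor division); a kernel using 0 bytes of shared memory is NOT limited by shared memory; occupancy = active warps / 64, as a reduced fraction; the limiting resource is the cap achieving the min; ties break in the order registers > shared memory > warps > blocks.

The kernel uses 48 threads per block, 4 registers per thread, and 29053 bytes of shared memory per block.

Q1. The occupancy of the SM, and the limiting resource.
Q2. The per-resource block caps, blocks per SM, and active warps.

Answer: occupancy 3/16, limited by shared memory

registers: 64 blocks
shared memory: 1 block
warps: 5 blocks
blocks: 16 blocks

Answer: 1 block, 12 active warps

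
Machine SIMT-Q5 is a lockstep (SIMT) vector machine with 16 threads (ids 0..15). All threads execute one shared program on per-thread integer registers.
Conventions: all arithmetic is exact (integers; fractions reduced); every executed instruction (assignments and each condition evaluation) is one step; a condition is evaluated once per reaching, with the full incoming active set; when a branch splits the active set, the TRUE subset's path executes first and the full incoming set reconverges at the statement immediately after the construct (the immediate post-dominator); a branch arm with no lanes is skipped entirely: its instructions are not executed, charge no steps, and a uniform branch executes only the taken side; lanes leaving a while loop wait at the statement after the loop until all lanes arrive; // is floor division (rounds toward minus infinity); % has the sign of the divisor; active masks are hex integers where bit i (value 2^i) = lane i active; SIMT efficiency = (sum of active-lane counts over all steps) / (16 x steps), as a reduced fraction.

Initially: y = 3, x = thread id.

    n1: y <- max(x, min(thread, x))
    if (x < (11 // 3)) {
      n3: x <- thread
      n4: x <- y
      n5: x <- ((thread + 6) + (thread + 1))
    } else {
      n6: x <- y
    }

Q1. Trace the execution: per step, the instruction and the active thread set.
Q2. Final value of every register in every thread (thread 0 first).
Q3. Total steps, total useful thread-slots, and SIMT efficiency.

step 0: y <- max(x, min(thread, x))  0xffff
step 1: eval (x < (11 // 3))         0xffff
step 2: x <- thread                  0x0007
step 3: x <- y                       0x0007
step 4: x <- ((thread + 6) + (thread + 1)) 0x0007
step 5: x <- y                       0xfff8

Answer: 6 steps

y: 0,1,2,3,4,5,6,7,8,9,10,11,12,13,14,15
x: 7,9,11,3,4,5,6,7,8,9,10,11,12,13,14,15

steps = 6; useful = 54; efficiency = 54/96 = 9/16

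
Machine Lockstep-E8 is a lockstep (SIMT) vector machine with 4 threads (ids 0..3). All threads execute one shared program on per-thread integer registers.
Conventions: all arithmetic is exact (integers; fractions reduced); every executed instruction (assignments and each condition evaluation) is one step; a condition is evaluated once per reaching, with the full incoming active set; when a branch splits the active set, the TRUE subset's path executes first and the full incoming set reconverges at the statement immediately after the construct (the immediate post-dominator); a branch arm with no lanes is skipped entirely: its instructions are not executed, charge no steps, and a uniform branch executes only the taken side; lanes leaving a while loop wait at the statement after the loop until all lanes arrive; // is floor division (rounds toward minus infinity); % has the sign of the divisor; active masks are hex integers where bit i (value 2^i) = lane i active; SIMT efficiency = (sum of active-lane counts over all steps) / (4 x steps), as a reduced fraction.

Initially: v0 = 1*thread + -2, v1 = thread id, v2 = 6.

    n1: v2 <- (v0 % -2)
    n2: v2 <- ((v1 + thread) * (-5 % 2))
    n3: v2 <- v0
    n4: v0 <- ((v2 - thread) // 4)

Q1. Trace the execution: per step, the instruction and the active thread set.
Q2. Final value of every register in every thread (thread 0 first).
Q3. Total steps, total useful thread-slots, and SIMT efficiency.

step 0: v2 <- (v0 % -2)              0xf
step 1: v2 <- ((v1 + thread) * (-5 % 2)) 0xf
step 2: v2 <- v0                     0xf
step 3: v0 <- ((v2 - thread) // 4)   0xf

Answer: 4 steps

v0: -1,-1,-1,-1
v1: 0,1,2,3
v2: -2,-1,0,1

steps = 4; useful = 16; efficiency = 16/16 = 1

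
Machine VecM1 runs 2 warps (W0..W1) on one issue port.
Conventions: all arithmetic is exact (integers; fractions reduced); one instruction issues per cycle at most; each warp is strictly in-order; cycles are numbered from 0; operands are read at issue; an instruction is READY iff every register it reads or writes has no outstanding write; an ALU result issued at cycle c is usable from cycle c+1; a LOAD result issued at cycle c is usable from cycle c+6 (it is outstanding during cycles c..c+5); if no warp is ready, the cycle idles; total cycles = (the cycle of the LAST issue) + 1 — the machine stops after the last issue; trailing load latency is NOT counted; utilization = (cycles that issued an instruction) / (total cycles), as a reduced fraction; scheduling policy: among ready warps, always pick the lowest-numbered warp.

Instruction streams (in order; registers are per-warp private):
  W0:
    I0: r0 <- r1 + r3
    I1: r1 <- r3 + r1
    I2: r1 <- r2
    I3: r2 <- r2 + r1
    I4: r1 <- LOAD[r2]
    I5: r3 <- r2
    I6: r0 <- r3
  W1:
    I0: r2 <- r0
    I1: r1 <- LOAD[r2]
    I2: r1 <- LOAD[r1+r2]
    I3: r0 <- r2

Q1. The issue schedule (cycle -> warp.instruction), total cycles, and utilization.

cycle 0: W0.I0
cycle 1: W0.I1
cycle 2: W0.I2
cycle 3: W0.I3
cycle 4: W0.I4
cycle 5: W0.I5
cycle 6: W0.I6
cycle 7: W1.I0
cycle 8: W1.I1
cycle 9: idle
cycle 10: idle
cycle 11: idle
cycle 12: idle
cycle 13: idle
cycle 14: W1.I2
cycle 15: W1.I3

Answer: 16 cycles, utilization 11/16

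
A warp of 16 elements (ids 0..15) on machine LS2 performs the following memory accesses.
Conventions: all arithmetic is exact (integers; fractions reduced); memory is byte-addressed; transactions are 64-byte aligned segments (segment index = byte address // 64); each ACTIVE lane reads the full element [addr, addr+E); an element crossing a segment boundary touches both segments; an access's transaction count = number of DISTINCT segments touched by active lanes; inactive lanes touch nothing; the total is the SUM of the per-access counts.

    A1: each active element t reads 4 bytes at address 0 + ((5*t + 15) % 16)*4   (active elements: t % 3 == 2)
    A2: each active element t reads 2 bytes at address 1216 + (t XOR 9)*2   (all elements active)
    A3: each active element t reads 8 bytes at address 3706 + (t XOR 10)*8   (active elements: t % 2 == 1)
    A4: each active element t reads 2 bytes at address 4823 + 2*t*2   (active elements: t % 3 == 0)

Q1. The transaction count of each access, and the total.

A1: 1 transaction
A2: 1 transaction
A3: 2 transactions
A4: 2 transactions

Answer: 1,1,2,2; total 6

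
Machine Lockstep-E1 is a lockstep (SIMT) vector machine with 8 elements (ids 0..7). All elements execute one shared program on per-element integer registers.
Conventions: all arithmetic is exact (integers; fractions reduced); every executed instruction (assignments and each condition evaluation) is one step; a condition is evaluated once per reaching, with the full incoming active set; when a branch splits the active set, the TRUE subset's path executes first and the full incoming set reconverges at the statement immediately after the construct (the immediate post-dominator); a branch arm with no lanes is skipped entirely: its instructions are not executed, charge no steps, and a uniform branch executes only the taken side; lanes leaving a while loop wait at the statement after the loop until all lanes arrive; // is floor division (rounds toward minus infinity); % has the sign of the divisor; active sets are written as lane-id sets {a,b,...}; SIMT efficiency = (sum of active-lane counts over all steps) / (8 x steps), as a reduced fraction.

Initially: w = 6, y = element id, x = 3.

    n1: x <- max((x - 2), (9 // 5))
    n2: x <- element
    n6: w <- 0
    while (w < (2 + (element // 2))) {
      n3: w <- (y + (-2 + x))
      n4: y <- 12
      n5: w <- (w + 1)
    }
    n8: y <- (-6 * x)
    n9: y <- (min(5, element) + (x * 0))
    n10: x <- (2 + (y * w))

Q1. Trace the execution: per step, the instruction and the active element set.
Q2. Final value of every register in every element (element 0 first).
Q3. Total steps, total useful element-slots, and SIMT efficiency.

step 0: x <- max((x - 2), (9 // 5))  {0,1,2,3,4,5,6,7}
step 1: x <- element                 {0,1,2,3,4,5,6,7}
step 2: w <- 0                       {0,1,2,3,4,5,6,7}
step 3: eval (w < (2 + (element // 2))) {0,1,2,3,4,5,6,7}
step 4: w <- (y + (-2 + x))          {0,1,2,3,4,5,6,7}
step 5: y <- 12                      {0,1,2,3,4,5,6,7}
step 6: w <- (w + 1)                 {0,1,2,3,4,5,6,7}
step 7: eval (w < (2 + (element // 2))) {0,1,2,3,4,5,6,7}
step 8: w <- (y + (-2 + x))          {0,1}
step 9: y <- 12                      {0,1}
step 10: w <- (w + 1)                 {0,1}
step 11: eval (w < (2 + (element // 2))) {0,1}
step 12: y <- (-6 * x)                {0,1,2,3,4,5,6,7}
step 13: y <- (min(5, element) + (x * 0)) {0,1,2,3,4,5,6,7}
step 14: x <- (2 + (y * w))           {0,1,2,3,4,5,6,7}

Answer: 15 steps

w: 11,12,3,5,7,9,11,13
y: 0,1,2,3,4,5,5,5
x: 2,14,8,17,30,47,57,67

steps = 15; useful = 96; efficiency = 96/120 = 4/5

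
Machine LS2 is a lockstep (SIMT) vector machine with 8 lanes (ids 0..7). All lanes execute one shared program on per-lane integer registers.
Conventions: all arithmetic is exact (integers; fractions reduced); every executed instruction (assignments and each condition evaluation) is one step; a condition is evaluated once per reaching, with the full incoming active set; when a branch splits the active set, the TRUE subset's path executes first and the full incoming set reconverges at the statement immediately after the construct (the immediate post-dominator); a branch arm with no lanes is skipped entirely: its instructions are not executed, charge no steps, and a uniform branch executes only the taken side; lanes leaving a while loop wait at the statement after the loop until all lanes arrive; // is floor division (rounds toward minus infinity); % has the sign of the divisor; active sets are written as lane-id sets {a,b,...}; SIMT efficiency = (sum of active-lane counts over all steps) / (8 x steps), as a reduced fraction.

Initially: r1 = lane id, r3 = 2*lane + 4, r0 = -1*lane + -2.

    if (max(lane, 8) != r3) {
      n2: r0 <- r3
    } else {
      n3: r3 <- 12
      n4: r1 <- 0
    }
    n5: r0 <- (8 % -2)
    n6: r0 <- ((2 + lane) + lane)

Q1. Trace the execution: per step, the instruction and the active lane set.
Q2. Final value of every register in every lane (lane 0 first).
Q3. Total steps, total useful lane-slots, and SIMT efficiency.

step 0: eval (max(lane, 8) != r3)    {0,1,2,3,4,5,6,7}
step 1: r0 <- r3                     {0,1,3,4,5,6,7}
step 2: r3 <- 12                     {2}
step 3: r1 <- 0                      {2}
step 4: r0 <- (8 % -2)               {0,1,2,3,4,5,6,7}
step 5: r0 <- ((2 + lane) + lane)    {0,1,2,3,4,5,6,7}

Answer: 6 steps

r1: 0,1,0,3,4,5,6,7
r3: 4,6,12,10,12,14,16,18
r0: 2,4,6,8,10,12,14,16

steps = 6; useful = 33; efficiency = 33/48 = 11/16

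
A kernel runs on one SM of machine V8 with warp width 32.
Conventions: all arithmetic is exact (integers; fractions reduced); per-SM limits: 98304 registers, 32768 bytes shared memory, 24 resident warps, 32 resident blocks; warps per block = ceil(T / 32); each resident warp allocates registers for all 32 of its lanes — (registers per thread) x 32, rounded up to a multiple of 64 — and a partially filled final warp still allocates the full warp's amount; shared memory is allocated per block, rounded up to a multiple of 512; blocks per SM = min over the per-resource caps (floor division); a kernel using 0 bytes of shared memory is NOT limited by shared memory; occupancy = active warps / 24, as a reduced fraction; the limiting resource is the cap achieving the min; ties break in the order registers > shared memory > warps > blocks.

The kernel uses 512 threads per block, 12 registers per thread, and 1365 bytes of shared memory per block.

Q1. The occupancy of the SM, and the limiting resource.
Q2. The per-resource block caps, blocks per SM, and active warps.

Answer: occupancy 2/3, limited by warps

registers: 16 blocks
shared memory: 21 blocks
warps: 1 block
blocks: 32 blocks

Answer: 1 block, 16 active warps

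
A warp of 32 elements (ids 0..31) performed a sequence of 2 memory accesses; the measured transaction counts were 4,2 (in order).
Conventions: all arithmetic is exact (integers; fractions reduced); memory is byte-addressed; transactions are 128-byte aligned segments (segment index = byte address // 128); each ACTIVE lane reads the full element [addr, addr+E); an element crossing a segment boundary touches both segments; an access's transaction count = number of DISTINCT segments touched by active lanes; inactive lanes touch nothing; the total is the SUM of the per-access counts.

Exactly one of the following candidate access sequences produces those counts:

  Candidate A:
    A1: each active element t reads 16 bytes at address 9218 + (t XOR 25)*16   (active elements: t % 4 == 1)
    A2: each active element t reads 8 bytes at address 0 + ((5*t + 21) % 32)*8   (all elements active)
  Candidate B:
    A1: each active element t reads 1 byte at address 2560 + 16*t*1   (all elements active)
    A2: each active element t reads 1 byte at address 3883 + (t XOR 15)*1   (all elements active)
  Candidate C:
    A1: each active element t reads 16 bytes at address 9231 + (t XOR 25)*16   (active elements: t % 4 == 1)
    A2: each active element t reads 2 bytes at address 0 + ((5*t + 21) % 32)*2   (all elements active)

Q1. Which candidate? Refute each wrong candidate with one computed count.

B: A2 gives 1 transaction, not 2
C: A2 gives 1 transaction, not 2
A: all counts match (4,2)

Answer: A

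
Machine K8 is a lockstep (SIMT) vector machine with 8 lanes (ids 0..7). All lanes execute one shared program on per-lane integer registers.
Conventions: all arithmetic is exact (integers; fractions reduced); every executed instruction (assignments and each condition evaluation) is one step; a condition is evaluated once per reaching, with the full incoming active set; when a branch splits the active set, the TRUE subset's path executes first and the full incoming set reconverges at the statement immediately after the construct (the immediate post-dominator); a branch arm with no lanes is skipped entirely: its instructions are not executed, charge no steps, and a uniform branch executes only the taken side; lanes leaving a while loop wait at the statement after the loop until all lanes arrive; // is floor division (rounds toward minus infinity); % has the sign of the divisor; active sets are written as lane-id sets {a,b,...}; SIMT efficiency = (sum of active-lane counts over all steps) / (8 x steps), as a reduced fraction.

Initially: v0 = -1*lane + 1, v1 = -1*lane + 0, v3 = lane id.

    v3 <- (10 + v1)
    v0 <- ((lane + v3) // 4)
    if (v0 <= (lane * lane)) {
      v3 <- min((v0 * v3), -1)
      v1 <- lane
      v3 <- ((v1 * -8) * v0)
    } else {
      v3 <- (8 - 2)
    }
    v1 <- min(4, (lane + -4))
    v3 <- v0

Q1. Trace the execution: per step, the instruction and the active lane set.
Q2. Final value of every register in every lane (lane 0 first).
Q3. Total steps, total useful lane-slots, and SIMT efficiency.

step 0: v3 <- (10 + v1)              {0,1,2,3,4,5,6,7}
step 1: v0 <- ((lane + v3) // 4)     {0,1,2,3,4,5,6,7}
step 2: eval (v0 <= (lane * lane))   {0,1,2,3,4,5,6,7}
step 3: v3 <- min((v0 * v3), -1)     {2,3,4,5,6,7}
step 4: v1 <- lane                   {2,3,4,5,6,7}
step 5: v3 <- ((v1 * -8) * v0)       {2,3,4,5,6,7}
step 6: v3 <- (8 - 2)                {0,1}
step 7: v1 <- min(4, (lane + -4))    {0,1,2,3,4,5,6,7}
step 8: v3 <- v0                     {0,1,2,3,4,5,6,7}

Answer: 9 steps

v0: 2,2,2,2,2,2,2,2
v1: -4,-3,-2,-1,0,1,2,3
v3: 2,2,2,2,2,2,2,2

steps = 9; useful = 60; efficiency = 60/72 = 5/6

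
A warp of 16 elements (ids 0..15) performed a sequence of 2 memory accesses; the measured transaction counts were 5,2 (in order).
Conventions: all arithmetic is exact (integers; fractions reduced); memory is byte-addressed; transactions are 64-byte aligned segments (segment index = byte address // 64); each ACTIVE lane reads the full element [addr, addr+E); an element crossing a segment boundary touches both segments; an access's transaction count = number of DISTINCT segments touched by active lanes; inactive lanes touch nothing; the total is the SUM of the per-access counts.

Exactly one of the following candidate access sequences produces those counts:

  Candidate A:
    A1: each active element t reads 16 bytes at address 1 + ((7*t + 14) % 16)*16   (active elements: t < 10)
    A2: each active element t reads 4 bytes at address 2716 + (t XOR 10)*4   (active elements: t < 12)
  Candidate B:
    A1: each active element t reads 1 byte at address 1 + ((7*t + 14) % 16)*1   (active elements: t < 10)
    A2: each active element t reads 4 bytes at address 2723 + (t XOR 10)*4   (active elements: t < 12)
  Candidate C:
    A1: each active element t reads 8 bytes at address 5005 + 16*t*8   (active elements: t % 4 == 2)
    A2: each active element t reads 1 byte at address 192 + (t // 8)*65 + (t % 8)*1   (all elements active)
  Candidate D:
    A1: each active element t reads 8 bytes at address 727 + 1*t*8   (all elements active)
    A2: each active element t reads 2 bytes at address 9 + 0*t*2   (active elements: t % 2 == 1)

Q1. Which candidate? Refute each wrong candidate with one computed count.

B: A1 gives 1 transaction, not 5
C: A1 gives 4 transactions, not 5
D: A1 gives 3 transactions, not 5
A: all counts match (5,2)

Answer: A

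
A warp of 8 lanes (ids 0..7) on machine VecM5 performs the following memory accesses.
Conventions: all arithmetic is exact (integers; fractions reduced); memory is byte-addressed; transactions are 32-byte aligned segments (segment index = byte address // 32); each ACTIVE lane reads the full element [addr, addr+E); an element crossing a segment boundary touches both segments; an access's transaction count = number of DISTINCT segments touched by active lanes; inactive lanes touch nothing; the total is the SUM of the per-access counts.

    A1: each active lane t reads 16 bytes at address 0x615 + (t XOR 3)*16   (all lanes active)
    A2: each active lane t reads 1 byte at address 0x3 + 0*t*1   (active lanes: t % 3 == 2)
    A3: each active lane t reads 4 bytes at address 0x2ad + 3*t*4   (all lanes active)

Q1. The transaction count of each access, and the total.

A1: 5 transactions
A2: 1 transaction
A3: 4 transactions

Answer: 5,1,4; total 10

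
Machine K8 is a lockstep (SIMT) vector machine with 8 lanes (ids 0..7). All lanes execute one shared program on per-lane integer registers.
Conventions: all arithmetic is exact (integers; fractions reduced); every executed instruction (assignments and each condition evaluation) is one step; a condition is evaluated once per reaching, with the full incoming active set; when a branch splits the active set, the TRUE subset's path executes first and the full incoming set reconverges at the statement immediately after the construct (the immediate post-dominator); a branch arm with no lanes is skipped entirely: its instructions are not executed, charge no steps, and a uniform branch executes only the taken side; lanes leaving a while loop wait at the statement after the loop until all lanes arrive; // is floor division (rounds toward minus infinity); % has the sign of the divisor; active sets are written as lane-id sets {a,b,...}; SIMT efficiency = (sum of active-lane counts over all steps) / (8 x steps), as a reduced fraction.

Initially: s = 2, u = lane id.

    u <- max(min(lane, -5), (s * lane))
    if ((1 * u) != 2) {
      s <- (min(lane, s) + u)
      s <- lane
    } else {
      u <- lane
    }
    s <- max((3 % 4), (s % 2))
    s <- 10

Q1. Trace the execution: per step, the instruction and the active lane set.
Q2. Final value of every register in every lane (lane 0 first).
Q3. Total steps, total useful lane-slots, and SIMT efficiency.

step 0: u <- max(min(lane, -5), (s * lane)) {0,1,2,3,4,5,6,7}
step 1: eval ((1 * u) != 2)          {0,1,2,3,4,5,6,7}
step 2: s <- (min(lane, s) + u)      {0,2,3,4,5,6,7}
step 3: s <- lane                    {0,2,3,4,5,6,7}
step 4: u <- lane                    {1}
step 5: s <- max((3 % 4), (s % 2))   {0,1,2,3,4,5,6,7}
step 6: s <- 10                      {0,1,2,3,4,5,6,7}

Answer: 7 steps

s: 10,10,10,10,10,10,10,10
u: 0,1,4,6,8,10,12,14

steps = 7; useful = 47; efficiency = 47/56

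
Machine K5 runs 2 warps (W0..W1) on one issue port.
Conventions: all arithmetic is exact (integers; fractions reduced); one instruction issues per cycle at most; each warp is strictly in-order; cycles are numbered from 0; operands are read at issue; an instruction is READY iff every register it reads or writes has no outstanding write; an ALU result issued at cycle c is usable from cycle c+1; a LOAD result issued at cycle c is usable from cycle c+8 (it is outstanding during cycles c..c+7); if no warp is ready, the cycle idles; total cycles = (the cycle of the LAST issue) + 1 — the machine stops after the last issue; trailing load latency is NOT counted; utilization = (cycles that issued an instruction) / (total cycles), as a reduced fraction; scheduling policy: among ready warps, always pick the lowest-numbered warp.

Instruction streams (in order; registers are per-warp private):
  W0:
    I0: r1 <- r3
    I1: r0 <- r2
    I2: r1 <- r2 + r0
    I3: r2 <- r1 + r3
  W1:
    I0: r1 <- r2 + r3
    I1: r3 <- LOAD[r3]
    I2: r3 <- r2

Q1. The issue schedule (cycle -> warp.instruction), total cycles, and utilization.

cycle 0: W0.I0
cycle 1: W0.I1
cycle 2: W0.I2
cycle 3: W0.I3
cycle 4: W1.I0
cycle 5: W1.I1
cycle 6: idle
cycle 7: idle
cycle 8: idle
cycle 9: idle
cycle 10: idle
cycle 11: idle
cycle 12: idle
cycle 13: W1.I2

Answer: 14 cycles, utilization 1/2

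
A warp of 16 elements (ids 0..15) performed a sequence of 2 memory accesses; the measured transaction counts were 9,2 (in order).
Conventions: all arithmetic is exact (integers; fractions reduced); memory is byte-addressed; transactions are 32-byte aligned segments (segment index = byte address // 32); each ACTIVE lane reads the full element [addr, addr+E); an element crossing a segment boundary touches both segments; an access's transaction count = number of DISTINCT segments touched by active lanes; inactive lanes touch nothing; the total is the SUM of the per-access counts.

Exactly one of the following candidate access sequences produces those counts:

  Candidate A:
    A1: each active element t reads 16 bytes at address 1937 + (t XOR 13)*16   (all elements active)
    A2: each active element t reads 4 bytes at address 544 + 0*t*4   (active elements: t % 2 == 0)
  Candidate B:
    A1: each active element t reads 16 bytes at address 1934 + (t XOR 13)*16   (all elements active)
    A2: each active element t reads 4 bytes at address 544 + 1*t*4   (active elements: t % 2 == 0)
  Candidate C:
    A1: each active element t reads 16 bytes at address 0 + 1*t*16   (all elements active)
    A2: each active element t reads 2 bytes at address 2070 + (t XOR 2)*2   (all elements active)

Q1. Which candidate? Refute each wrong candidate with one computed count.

A: A2 gives 1 transaction, not 2
C: A1 gives 8 transactions, not 9
B: all counts match (9,2)

Answer: B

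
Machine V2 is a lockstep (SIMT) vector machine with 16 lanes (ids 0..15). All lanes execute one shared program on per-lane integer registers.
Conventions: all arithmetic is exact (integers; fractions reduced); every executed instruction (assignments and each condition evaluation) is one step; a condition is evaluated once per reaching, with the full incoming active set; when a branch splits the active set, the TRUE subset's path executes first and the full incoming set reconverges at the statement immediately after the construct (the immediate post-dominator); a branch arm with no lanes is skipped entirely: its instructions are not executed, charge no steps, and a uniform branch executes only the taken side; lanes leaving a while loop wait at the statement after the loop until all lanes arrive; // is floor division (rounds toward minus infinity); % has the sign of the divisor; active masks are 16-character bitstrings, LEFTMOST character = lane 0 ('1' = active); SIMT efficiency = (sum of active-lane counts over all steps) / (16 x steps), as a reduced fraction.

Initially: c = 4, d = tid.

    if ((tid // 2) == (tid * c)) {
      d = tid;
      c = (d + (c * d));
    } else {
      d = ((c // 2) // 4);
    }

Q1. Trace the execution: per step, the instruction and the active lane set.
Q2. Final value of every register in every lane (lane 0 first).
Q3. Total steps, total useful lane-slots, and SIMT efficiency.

step 0: eval ((tid // 2) == (tid * c)) 1111111111111111
step 1: d <- tid                     1000000000000000
step 2: c <- (d + (c * d))           1000000000000000
step 3: d <- ((c // 2) // 4)         0111111111111111

Answer: 4 steps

c: 0,4,4,4,4,4,4,4,4,4,4,4,4,4,4,4
d: 0,0,0,0,0,0,0,0,0,0,0,0,0,0,0,0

steps = 4; useful = 33; efficiency = 33/64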